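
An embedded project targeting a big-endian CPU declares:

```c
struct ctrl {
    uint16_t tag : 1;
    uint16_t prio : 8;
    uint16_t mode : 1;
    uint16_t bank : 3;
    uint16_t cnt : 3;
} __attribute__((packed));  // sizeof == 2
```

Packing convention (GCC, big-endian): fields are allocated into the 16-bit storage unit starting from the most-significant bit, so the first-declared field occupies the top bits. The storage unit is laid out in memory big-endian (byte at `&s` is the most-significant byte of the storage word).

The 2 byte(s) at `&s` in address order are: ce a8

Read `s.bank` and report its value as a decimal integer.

[0]=0xce [1]=0xa8 (big-endian) → word 0xcea8
tag:1 @ bit 15 → (0xcea8>>15)&0x1 = 0x1
prio:8 @ bit 7 → (0xcea8>>7)&0xff = 0x9d
mode:1 @ bit 6 → (0xcea8>>6)&0x1 = 0x0
bank:3 @ bit 3 → (0xcea8>>3)&0x7 = 0x5  ←
cnt:3 @ bit 0 → (0xcea8>>0)&0x7 = 0x0

5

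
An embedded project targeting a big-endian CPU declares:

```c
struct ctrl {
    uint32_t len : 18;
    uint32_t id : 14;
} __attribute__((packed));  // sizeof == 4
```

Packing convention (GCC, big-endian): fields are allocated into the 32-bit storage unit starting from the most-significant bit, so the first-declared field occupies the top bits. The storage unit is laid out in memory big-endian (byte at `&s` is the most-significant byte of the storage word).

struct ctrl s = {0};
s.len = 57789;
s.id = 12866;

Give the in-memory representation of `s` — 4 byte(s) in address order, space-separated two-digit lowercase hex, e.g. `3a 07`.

len (18b) val=57789 bits=0xe1bd at bit 14: 0x386f4000
id (14b) val=12866 bits=0x3242 at bit 0: 0x386f7242
word = 0x386f7242 → big-endian bytes:
  [0]=0x38  [1]=0x6f  [2]=0x72  [3]=0x42

38 6f 72 42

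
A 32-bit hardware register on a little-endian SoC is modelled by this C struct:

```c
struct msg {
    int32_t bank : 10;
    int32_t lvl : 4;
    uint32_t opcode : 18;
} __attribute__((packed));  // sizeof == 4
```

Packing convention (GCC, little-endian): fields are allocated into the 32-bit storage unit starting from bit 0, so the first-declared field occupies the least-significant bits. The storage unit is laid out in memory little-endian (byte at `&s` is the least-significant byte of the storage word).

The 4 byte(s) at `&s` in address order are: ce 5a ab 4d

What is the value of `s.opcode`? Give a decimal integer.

[0]=0xce [1]=0x5a [2]=0xab [3]=0x4d (little-endian) → word 0x4dab5ace
bank [0+:10] = (word>>0) & 0x3ff = 718
lvl [10+:4] = (word>>10) & 0xf = 6
opcode [14+:18] = (word>>14) & 0x3ffff = 79533  ←

79533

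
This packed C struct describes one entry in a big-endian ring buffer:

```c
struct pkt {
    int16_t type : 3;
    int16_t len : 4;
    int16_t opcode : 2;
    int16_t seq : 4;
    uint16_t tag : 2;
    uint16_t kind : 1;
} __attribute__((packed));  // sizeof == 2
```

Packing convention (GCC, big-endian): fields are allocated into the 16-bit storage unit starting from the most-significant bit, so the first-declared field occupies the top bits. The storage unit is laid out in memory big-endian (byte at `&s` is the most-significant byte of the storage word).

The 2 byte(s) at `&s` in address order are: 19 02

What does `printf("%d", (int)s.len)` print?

[0]=0x19 [1]=0x02 (big-endian) → word 0x1902
type:3 @ bit 13 → (0x1902>>13)&0x7 = 0x0
len:4 @ bit 9 → (0x1902>>9)&0xf = 0xc  ←
opcode:2 @ bit 7 → (0x1902>>7)&0x3 = 0x2
seq:4 @ bit 3 → (0x1902>>3)&0xf = 0x0
tag:2 @ bit 1 → (0x1902>>1)&0x3 = 0x1
kind:1 @ bit 0 → (0x1902>>0)&0x1 = 0x0
len signed 4b, MSB=1: 12 - 16 = -4

-4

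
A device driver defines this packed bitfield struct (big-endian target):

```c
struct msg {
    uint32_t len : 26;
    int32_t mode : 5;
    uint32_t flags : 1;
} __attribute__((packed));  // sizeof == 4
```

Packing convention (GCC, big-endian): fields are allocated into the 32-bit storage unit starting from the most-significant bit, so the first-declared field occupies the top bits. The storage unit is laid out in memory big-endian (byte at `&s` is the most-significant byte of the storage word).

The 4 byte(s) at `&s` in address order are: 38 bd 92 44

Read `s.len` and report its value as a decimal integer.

[0]=0x38 [1]=0xbd [2]=0x92 [3]=0x44 (big-endian) → word 0x38bd9244
len:26 @ bit 6 → (0x38bd9244>>6)&0x3ffffff = 0xe2f649  ←
mode:5 @ bit 1 → (0x38bd9244>>1)&0x1f = 0x2
flags:1 @ bit 0 → (0x38bd9244>>0)&0x1 = 0x0

14874185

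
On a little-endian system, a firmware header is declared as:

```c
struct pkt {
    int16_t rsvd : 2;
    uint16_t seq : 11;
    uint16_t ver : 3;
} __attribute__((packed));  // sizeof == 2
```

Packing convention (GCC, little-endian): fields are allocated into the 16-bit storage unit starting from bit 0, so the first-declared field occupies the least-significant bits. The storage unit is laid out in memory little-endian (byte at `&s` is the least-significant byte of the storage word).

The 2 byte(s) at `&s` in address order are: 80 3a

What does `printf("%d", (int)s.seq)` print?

[0]=0x80 [1]=0x3a (little-endian) → word 0x3a80
rsvd:2 @ bit 0 → (0x3a80>>0)&0x3 = 0x0
seq:11 @ bit 2 → (0x3a80>>2)&0x7ff = 0x6a0  ←
ver:3 @ bit 13 → (0x3a80>>13)&0x7 = 0x1

1696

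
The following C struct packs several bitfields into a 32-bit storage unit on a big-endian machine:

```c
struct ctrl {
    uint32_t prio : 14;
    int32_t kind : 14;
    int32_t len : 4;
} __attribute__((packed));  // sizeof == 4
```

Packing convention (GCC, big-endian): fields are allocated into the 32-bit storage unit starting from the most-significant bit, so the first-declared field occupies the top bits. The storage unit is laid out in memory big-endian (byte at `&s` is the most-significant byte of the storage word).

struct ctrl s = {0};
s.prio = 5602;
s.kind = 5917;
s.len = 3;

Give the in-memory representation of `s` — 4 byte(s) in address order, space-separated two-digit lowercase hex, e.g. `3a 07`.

57 89 71 d3

prio:14 = 5602 → 0x15e2 << 18 → word 0x57880000
kind:14 = 5917 → 0x171d << 4 → word 0x578971d0
len:4 = 3 → 0x3 << 0 → word 0x578971d3
word = 0x578971d3 → big-endian bytes:
  [0]=0x57  [1]=0x89  [2]=0x71  [3]=0xd3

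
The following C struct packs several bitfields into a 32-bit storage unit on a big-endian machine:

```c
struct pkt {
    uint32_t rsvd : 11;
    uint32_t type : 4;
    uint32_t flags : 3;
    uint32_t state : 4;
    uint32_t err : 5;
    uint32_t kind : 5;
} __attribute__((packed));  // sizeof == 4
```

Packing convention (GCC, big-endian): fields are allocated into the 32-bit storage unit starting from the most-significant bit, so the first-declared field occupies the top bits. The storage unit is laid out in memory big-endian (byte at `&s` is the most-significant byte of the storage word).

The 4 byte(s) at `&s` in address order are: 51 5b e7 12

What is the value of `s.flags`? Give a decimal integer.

7

[0]=0x51 [1]=0x5b [2]=0xe7 [3]=0x12 (big-endian) → word 0x515be712
rsvd:11 @ bit 21 → (0x515be712>>21)&0x7ff = 0x28a
type:4 @ bit 17 → (0x515be712>>17)&0xf = 0xd
flags:3 @ bit 14 → (0x515be712>>14)&0x7 = 0x7  ←
state:4 @ bit 10 → (0x515be712>>10)&0xf = 0x9
err:5 @ bit 5 → (0x515be712>>5)&0x1f = 0x18
kind:5 @ bit 0 → (0x515be712>>0)&0x1f = 0x12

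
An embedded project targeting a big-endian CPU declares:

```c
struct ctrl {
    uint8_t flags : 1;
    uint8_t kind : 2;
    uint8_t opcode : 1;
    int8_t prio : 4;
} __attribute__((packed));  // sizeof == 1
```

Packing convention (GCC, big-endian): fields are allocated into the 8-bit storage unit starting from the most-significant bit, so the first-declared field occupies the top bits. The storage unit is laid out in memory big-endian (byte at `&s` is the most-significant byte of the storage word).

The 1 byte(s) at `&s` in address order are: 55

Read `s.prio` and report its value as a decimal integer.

[0]=0x55 (big-endian) → word 0x55
flags:1 @ bit 7 → (0x55>>7)&0x1 = 0x0
kind:2 @ bit 5 → (0x55>>5)&0x3 = 0x2
opcode:1 @ bit 4 → (0x55>>4)&0x1 = 0x1
prio:4 @ bit 0 → (0x55>>0)&0xf = 0x5  ←
prio signed 4b, MSB=0: value = 5

5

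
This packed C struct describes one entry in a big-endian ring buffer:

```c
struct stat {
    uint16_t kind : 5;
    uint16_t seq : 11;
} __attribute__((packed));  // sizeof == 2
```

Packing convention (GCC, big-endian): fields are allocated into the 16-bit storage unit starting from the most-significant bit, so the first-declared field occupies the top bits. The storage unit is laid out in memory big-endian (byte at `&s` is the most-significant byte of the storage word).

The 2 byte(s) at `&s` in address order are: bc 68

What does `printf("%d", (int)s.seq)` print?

1128

[0]=0xbc [1]=0x68 (big-endian) → word 0xbc68
kind:5 @ bit 11 → (0xbc68>>11)&0x1f = 0x17
seq:11 @ bit 0 → (0xbc68>>0)&0x7ff = 0x468  ←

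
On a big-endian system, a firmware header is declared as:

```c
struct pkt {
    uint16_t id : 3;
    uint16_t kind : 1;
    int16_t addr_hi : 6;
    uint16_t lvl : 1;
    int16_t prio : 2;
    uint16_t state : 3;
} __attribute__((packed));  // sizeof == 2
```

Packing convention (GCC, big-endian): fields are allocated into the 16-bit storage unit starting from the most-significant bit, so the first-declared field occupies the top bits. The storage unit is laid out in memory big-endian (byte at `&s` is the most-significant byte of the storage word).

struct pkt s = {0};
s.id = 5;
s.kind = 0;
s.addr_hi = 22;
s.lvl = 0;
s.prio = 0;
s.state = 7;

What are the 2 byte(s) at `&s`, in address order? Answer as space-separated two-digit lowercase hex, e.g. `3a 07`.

id (3b) val=5 bits=0x5 at bit 13: 0xa000
kind (1b) val=0 bits=0x0 at bit 12: 0xa000
addr_hi (6b) val=22 bits=0x16 at bit 6: 0xa580
lvl (1b) val=0 bits=0x0 at bit 5: 0xa580
prio (2b) val=0 bits=0x0 at bit 3: 0xa580
state (3b) val=7 bits=0x7 at bit 0: 0xa587
word = 0xa587 → big-endian bytes:
  [0]=0xa5  [1]=0x87

a5 87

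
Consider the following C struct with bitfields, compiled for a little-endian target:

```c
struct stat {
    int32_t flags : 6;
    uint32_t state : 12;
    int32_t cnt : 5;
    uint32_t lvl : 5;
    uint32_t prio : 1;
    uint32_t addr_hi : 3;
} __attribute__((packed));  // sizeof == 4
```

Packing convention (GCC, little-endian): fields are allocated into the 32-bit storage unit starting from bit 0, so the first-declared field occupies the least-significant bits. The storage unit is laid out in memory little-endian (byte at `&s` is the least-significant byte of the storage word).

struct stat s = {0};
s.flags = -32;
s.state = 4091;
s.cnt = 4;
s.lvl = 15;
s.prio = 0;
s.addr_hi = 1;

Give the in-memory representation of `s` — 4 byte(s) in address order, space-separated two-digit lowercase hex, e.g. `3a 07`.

flags:6 = -32 → 0x20 << 0 → word 0x00000020
state:12 = 4091 → 0xffb << 6 → word 0x0003fee0
cnt:5 = 4 → 0x4 << 18 → word 0x0013fee0
lvl:5 = 15 → 0xf << 23 → word 0x0793fee0
prio:1 = 0 → 0x0 << 28 → word 0x0793fee0
addr_hi:3 = 1 → 0x1 << 29 → word 0x2793fee0
word = 0x2793fee0 → little-endian bytes:
  [0]=0xe0  [1]=0xfe  [2]=0x93  [3]=0x27

e0 fe 93 27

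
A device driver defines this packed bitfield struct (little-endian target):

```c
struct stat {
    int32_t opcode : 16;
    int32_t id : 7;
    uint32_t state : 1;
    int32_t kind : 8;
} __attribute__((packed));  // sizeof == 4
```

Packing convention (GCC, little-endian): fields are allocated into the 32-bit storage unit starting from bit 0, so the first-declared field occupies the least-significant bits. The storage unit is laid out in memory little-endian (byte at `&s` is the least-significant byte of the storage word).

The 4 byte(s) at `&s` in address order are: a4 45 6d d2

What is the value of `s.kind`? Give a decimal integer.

[0]=0xa4 [1]=0x45 [2]=0x6d [3]=0xd2 (little-endian) → word 0xd26d45a4
opcode:16 @ bit 0 → (0xd26d45a4>>0)&0xffff = 0x45a4
id:7 @ bit 16 → (0xd26d45a4>>16)&0x7f = 0x6d
state:1 @ bit 23 → (0xd26d45a4>>23)&0x1 = 0x0
kind:8 @ bit 24 → (0xd26d45a4>>24)&0xff = 0xd2  ←
kind signed 8b, MSB=1: 210 - 256 = -46

-46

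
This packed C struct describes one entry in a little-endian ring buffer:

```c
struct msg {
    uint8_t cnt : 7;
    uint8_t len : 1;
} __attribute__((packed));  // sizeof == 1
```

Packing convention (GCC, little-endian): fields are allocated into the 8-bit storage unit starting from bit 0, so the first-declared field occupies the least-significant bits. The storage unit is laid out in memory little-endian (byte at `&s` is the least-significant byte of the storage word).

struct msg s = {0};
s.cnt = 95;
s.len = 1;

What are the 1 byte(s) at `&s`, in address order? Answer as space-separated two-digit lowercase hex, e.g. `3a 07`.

cnt (7b) val=95 bits=0x5f at bit 0: 0x5f
len (1b) val=1 bits=0x1 at bit 7: 0xdf
word = 0xdf → little-endian bytes:
  [0]=0xdf

df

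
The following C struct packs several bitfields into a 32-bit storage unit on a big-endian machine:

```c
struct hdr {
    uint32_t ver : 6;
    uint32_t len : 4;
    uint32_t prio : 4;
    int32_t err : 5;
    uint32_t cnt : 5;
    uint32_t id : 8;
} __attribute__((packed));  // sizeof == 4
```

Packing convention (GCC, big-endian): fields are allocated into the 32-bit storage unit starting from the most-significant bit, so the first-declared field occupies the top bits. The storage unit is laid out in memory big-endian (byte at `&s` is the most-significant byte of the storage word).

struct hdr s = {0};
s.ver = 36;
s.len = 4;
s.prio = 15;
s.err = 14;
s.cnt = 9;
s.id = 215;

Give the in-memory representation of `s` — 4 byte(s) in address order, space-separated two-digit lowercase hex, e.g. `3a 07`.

91 3d c9 d7

ver:6 = 36 → 0x24 << 26 → word 0x90000000
len:4 = 4 → 0x4 << 22 → word 0x91000000
prio:4 = 15 → 0xf << 18 → word 0x913c0000
err:5 = 14 → 0xe << 13 → word 0x913dc000
cnt:5 = 9 → 0x9 << 8 → word 0x913dc900
id:8 = 215 → 0xd7 << 0 → word 0x913dc9d7
word = 0x913dc9d7 → big-endian bytes:
  [0]=0x91  [1]=0x3d  [2]=0xc9  [3]=0xd7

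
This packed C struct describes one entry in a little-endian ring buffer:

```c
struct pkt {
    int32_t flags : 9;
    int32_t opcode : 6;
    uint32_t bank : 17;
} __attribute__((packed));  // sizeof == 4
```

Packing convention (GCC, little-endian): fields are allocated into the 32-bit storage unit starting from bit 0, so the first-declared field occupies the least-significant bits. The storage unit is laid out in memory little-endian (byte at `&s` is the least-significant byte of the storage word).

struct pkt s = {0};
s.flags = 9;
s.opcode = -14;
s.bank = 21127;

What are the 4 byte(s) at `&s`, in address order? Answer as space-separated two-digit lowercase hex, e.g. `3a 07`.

flags (9b) val=9 bits=0x9 at bit 0: 0x00000009
opcode (6b) val=-14 bits=0x32 at bit 9: 0x00006409
bank (17b) val=21127 bits=0x5287 at bit 15: 0x2943e409
word = 0x2943e409 → little-endian bytes:
  [0]=0x09  [1]=0xe4  [2]=0x43  [3]=0x29

09 e4 43 29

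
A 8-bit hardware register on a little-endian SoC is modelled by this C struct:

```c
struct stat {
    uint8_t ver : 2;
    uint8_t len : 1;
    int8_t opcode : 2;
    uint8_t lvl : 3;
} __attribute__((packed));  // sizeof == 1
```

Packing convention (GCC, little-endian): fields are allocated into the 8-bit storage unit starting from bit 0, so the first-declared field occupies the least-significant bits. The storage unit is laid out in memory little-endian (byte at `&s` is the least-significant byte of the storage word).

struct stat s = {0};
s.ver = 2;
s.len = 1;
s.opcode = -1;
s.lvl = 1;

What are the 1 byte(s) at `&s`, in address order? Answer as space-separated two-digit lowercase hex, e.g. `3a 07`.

ver (2b) val=2 bits=0x2 at bit 0: 0x02
len (1b) val=1 bits=0x1 at bit 2: 0x06
opcode (2b) val=-1 bits=0x3 at bit 3: 0x1e
lvl (3b) val=1 bits=0x1 at bit 5: 0x3e
word = 0x3e → little-endian bytes:
  [0]=0x3e

3e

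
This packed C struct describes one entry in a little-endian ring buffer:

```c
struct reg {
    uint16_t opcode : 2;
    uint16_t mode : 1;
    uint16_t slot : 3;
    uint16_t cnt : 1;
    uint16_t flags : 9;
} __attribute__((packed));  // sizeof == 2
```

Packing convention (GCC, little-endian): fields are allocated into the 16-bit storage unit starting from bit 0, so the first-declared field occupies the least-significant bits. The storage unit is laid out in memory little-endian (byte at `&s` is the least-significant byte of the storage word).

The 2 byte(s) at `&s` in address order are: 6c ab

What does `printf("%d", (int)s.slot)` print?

5

[0]=0x6c [1]=0xab (little-endian) → word 0xab6c
opcode:2 @ bit 0 → (0xab6c>>0)&0x3 = 0x0
mode:1 @ bit 2 → (0xab6c>>2)&0x1 = 0x1
slot:3 @ bit 3 → (0xab6c>>3)&0x7 = 0x5  ←
cnt:1 @ bit 6 → (0xab6c>>6)&0x1 = 0x1
flags:9 @ bit 7 → (0xab6c>>7)&0x1ff = 0x156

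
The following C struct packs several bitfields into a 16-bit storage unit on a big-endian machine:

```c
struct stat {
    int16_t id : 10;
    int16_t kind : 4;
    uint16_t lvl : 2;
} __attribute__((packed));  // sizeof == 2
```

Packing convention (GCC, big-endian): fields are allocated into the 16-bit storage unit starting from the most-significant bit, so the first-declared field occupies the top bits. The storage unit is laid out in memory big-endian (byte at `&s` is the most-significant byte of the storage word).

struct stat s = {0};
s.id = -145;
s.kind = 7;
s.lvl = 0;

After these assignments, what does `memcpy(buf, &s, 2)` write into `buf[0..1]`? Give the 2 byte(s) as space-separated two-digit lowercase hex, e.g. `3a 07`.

[6+:10] id=-145 & 0x3ff = 0x36f; word=0xdbc0
[2+:4] kind=7 & 0xf = 0x7; word=0xdbdc
[0+:2] lvl=0 & 0x3 = 0x0; word=0xdbdc
word = 0xdbdc → big-endian bytes:
  [0]=0xdb  [1]=0xdc

db dc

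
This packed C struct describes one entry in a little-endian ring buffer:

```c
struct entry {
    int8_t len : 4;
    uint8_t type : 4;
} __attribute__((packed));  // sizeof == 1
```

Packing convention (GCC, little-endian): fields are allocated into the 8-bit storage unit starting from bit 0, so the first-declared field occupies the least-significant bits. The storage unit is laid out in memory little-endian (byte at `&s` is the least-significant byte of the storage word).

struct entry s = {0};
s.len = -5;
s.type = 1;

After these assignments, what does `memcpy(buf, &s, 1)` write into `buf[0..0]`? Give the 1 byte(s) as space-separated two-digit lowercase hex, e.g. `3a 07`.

1b

len:4 = -5 → 0xb << 0 → word 0x0b
type:4 = 1 → 0x1 << 4 → word 0x1b
word = 0x1b → little-endian bytes:
  [0]=0x1b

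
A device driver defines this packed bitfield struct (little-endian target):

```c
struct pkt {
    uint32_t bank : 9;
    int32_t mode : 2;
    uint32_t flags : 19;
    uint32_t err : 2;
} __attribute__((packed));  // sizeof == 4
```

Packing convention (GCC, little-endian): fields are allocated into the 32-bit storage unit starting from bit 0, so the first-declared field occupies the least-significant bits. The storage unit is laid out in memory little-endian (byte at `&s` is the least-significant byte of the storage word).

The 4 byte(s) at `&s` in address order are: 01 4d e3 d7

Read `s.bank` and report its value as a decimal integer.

257

[0]=0x01 [1]=0x4d [2]=0xe3 [3]=0xd7 (little-endian) → word 0xd7e34d01
bank:9 @ bit 0 → (0xd7e34d01>>0)&0x1ff = 0x101  ←
mode:2 @ bit 9 → (0xd7e34d01>>9)&0x3 = 0x2
flags:19 @ bit 11 → (0xd7e34d01>>11)&0x7ffff = 0x2fc69
err:2 @ bit 30 → (0xd7e34d01>>30)&0x3 = 0x3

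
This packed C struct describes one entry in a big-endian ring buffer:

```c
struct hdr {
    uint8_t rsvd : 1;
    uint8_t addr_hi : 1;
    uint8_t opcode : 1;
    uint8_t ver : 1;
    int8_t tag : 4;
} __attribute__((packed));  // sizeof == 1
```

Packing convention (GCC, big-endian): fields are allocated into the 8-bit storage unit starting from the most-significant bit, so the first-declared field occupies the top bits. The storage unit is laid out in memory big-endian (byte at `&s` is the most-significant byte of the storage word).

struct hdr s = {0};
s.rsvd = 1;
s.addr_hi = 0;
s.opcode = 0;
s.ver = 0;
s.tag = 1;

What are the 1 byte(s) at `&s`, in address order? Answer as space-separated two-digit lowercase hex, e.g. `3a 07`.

81

[7+:1] rsvd=1 & 0x1 = 0x1; word=0x80
[6+:1] addr_hi=0 & 0x1 = 0x0; word=0x80
[5+:1] opcode=0 & 0x1 = 0x0; word=0x80
[4+:1] ver=0 & 0x1 = 0x0; word=0x80
[0+:4] tag=1 & 0xf = 0x1; word=0x81
word = 0x81 → big-endian bytes:
  [0]=0x81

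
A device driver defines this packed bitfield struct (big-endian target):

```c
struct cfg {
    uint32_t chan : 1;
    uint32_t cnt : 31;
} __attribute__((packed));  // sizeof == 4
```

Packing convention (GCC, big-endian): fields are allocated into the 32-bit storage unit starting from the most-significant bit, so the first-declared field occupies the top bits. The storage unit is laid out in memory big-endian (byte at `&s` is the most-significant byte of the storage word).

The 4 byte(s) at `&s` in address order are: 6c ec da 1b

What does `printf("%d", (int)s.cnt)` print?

[0]=0x6c [1]=0xec [2]=0xda [3]=0x1b (big-endian) → word 0x6cecda1b
chan [31+:1] = (word>>31) & 0x1 = 0
cnt [0+:31] = (word>>0) & 0x7fffffff = 1827461659  ←

1827461659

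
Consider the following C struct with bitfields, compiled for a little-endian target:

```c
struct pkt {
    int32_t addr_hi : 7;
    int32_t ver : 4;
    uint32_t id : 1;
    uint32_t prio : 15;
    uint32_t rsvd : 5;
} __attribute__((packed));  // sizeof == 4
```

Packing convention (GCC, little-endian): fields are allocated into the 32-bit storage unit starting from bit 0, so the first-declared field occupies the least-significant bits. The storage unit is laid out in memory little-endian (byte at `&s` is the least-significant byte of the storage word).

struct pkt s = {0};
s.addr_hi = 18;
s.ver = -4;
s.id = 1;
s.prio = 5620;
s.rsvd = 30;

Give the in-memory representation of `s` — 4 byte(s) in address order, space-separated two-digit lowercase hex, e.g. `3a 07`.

12 4e 5f f1

[0+:7] addr_hi=18 & 0x7f = 0x12; word=0x00000012
[7+:4] ver=-4 & 0xf = 0xc; word=0x00000612
[11+:1] id=1 & 0x1 = 0x1; word=0x00000e12
[12+:15] prio=5620 & 0x7fff = 0x15f4; word=0x015f4e12
[27+:5] rsvd=30 & 0x1f = 0x1e; word=0xf15f4e12
word = 0xf15f4e12 → little-endian bytes:
  [0]=0x12  [1]=0x4e  [2]=0x5f  [3]=0xf1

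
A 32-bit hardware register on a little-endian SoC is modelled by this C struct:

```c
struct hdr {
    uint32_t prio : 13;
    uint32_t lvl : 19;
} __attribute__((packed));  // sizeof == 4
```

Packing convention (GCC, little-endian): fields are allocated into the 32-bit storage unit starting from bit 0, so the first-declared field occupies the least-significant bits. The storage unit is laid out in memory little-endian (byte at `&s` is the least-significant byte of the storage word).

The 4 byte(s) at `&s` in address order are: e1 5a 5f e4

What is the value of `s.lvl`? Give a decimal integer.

[0]=0xe1 [1]=0x5a [2]=0x5f [3]=0xe4 (little-endian) → word 0xe45f5ae1
prio:13 @ bit 0 → (0xe45f5ae1>>0)&0x1fff = 0x1ae1
lvl:19 @ bit 13 → (0xe45f5ae1>>13)&0x7ffff = 0x722fa  ←

467706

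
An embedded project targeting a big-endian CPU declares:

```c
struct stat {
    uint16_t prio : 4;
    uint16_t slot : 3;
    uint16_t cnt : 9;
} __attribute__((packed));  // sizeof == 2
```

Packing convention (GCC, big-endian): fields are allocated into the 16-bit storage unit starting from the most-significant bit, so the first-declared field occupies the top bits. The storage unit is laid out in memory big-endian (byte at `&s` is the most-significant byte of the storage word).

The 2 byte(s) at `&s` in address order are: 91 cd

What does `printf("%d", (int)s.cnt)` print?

461

[0]=0x91 [1]=0xcd (big-endian) → word 0x91cd
prio:4 @ bit 12 → (0x91cd>>12)&0xf = 0x9
slot:3 @ bit 9 → (0x91cd>>9)&0x7 = 0x0
cnt:9 @ bit 0 → (0x91cd>>0)&0x1ff = 0x1cd  ←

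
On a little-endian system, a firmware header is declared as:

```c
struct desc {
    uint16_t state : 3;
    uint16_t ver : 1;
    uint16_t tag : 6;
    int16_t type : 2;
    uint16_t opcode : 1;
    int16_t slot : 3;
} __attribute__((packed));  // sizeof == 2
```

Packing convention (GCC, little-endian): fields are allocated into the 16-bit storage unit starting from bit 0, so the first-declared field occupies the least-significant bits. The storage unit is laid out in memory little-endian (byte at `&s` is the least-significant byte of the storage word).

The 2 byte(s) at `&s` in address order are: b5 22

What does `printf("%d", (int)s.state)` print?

[0]=0xb5 [1]=0x22 (little-endian) → word 0x22b5
state:3 @ bit 0 → (0x22b5>>0)&0x7 = 0x5  ←
ver:1 @ bit 3 → (0x22b5>>3)&0x1 = 0x0
tag:6 @ bit 4 → (0x22b5>>4)&0x3f = 0x2b
type:2 @ bit 10 → (0x22b5>>10)&0x3 = 0x0
opcode:1 @ bit 12 → (0x22b5>>12)&0x1 = 0x0
slot:3 @ bit 13 → (0x22b5>>13)&0x7 = 0x1

5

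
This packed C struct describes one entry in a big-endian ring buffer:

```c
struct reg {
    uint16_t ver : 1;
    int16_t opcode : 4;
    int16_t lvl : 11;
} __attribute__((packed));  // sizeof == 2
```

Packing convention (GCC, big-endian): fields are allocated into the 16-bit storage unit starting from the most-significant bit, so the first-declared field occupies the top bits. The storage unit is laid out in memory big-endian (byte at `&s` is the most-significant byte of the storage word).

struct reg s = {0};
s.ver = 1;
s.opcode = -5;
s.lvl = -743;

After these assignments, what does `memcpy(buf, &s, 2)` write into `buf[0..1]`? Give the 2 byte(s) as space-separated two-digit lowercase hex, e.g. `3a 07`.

dd 19

ver (1b) val=1 bits=0x1 at bit 15: 0x8000
opcode (4b) val=-5 bits=0xb at bit 11: 0xd800
lvl (11b) val=-743 bits=0x519 at bit 0: 0xdd19
word = 0xdd19 → big-endian bytes:
  [0]=0xdd  [1]=0x19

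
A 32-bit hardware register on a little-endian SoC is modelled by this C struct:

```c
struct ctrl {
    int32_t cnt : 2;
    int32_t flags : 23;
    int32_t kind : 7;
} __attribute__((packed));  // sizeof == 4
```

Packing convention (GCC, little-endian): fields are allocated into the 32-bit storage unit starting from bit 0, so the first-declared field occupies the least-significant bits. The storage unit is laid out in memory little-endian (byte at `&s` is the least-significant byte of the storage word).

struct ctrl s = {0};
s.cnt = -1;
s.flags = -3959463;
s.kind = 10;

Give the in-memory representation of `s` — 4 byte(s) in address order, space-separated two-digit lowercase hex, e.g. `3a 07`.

67 55 0e 15

[0+:2] cnt=-1 & 0x3 = 0x3; word=0x00000003
[2+:23] flags=-3959463 & 0x7fffff = 0x439559; word=0x010e5567
[25+:7] kind=10 & 0x7f = 0xa; word=0x150e5567
word = 0x150e5567 → little-endian bytes:
  [0]=0x67  [1]=0x55  [2]=0x0e  [3]=0x15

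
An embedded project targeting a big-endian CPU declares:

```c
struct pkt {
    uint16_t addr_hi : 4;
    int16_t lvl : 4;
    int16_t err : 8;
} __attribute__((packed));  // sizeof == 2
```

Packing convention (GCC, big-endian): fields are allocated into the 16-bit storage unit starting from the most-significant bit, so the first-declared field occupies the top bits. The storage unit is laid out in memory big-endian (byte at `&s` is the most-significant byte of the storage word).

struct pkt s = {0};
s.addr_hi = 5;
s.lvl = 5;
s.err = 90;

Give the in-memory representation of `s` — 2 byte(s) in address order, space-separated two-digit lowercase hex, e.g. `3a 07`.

addr_hi:4 = 5 → 0x5 << 12 → word 0x5000
lvl:4 = 5 → 0x5 << 8 → word 0x5500
err:8 = 90 → 0x5a << 0 → word 0x555a
word = 0x555a → big-endian bytes:
  [0]=0x55  [1]=0x5a

55 5a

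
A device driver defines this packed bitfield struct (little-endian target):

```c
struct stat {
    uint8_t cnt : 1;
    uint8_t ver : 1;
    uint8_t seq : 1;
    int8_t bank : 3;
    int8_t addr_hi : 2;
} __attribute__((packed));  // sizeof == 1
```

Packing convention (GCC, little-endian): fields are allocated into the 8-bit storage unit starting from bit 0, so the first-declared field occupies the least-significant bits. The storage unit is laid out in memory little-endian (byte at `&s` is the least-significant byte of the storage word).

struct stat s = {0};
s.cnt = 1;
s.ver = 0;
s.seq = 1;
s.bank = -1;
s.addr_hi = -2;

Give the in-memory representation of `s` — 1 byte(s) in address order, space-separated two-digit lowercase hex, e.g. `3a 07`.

bd

[0+:1] cnt=1 & 0x1 = 0x1; word=0x01
[1+:1] ver=0 & 0x1 = 0x0; word=0x01
[2+:1] seq=1 & 0x1 = 0x1; word=0x05
[3+:3] bank=-1 & 0x7 = 0x7; word=0x3d
[6+:2] addr_hi=-2 & 0x3 = 0x2; word=0xbd
word = 0xbd → little-endian bytes:
  [0]=0xbd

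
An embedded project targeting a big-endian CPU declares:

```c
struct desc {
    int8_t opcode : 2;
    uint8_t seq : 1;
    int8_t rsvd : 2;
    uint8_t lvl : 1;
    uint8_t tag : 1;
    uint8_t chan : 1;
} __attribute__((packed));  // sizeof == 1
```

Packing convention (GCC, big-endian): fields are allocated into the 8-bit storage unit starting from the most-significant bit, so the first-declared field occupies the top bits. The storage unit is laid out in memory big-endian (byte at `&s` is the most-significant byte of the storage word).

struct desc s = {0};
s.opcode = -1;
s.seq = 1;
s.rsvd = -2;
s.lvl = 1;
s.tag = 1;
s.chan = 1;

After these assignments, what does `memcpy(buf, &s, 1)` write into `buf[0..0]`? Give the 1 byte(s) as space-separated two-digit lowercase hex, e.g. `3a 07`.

f7

opcode (2b) val=-1 bits=0x3 at bit 6: 0xc0
seq (1b) val=1 bits=0x1 at bit 5: 0xe0
rsvd (2b) val=-2 bits=0x2 at bit 3: 0xf0
lvl (1b) val=1 bits=0x1 at bit 2: 0xf4
tag (1b) val=1 bits=0x1 at bit 1: 0xf6
chan (1b) val=1 bits=0x1 at bit 0: 0xf7
word = 0xf7 → big-endian bytes:
  [0]=0xf7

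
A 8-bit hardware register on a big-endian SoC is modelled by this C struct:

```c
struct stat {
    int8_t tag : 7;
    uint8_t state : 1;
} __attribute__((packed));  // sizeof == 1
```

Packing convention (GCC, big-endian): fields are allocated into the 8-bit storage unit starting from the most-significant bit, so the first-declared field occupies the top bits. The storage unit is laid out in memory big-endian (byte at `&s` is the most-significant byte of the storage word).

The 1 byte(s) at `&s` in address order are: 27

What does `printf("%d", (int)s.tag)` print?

[0]=0x27 (big-endian) → word 0x27
tag:7 @ bit 1 → (0x27>>1)&0x7f = 0x13  ←
state:1 @ bit 0 → (0x27>>0)&0x1 = 0x1
tag signed 7b, MSB=0: value = 19

19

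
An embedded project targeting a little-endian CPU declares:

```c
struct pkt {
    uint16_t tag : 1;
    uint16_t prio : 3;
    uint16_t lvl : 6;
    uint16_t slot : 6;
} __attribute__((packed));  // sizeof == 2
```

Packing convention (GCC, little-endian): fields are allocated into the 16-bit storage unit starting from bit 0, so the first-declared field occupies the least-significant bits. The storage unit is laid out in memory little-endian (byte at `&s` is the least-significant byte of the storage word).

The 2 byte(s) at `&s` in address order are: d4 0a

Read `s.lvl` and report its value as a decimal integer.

[0]=0xd4 [1]=0x0a (little-endian) → word 0x0ad4
tag [0+:1] = (word>>0) & 0x1 = 0
prio [1+:3] = (word>>1) & 0x7 = 2
lvl [4+:6] = (word>>4) & 0x3f = 45  ←
slot [10+:6] = (word>>10) & 0x3f = 2

45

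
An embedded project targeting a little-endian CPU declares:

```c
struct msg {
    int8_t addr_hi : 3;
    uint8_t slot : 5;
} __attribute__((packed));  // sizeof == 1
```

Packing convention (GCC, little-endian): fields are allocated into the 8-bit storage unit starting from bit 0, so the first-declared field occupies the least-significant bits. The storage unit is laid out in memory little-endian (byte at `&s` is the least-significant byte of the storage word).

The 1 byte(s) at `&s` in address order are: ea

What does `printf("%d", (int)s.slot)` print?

[0]=0xea (little-endian) → word 0xea
addr_hi:3 @ bit 0 → (0xea>>0)&0x7 = 0x2
slot:5 @ bit 3 → (0xea>>3)&0x1f = 0x1d  ←

29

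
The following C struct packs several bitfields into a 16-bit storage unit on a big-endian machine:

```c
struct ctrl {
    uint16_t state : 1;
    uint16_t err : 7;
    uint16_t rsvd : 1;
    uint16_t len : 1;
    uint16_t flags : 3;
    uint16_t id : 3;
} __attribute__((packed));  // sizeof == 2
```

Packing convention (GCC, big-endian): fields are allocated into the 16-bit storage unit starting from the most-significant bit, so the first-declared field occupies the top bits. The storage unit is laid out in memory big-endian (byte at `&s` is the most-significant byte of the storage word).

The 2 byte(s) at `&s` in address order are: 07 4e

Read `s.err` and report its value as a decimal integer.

7

[0]=0x07 [1]=0x4e (big-endian) → word 0x074e
state [15+:1] = (word>>15) & 0x1 = 0
err [8+:7] = (word>>8) & 0x7f = 7  ←
rsvd [7+:1] = (word>>7) & 0x1 = 0
len [6+:1] = (word>>6) & 0x1 = 1
flags [3+:3] = (word>>3) & 0x7 = 1
id [0+:3] = (word>>0) & 0x7 = 6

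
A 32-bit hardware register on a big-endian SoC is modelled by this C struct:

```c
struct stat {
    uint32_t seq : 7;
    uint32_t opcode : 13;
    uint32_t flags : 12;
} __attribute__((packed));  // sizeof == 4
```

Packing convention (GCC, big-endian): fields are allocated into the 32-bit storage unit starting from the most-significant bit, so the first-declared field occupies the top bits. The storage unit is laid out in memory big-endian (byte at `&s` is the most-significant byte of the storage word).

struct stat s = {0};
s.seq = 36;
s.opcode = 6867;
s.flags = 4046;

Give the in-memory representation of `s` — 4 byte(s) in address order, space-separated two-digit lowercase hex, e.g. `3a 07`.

seq:7 = 36 → 0x24 << 25 → word 0x48000000
opcode:13 = 6867 → 0x1ad3 << 12 → word 0x49ad3000
flags:12 = 4046 → 0xfce << 0 → word 0x49ad3fce
word = 0x49ad3fce → big-endian bytes:
  [0]=0x49  [1]=0xad  [2]=0x3f  [3]=0xce

49 ad 3f ce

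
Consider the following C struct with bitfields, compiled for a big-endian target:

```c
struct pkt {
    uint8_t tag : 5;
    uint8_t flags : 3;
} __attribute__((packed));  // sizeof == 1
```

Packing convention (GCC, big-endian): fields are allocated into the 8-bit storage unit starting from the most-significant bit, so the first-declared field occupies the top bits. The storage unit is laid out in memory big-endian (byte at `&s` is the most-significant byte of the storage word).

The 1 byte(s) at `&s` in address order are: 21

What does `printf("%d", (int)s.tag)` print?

4

[0]=0x21 (big-endian) → word 0x21
tag:5 @ bit 3 → (0x21>>3)&0x1f = 0x4  ←
flags:3 @ bit 0 → (0x21>>0)&0x7 = 0x1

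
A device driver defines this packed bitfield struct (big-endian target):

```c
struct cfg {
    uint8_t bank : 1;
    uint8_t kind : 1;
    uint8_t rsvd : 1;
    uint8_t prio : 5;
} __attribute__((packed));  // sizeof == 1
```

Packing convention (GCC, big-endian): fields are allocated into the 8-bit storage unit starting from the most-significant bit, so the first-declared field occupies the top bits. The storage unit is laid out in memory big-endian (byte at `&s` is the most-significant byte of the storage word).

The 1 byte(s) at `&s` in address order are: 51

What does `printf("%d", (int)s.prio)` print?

17

[0]=0x51 (big-endian) → word 0x51
bank:1 @ bit 7 → (0x51>>7)&0x1 = 0x0
kind:1 @ bit 6 → (0x51>>6)&0x1 = 0x1
rsvd:1 @ bit 5 → (0x51>>5)&0x1 = 0x0
prio:5 @ bit 0 → (0x51>>0)&0x1f = 0x11  ←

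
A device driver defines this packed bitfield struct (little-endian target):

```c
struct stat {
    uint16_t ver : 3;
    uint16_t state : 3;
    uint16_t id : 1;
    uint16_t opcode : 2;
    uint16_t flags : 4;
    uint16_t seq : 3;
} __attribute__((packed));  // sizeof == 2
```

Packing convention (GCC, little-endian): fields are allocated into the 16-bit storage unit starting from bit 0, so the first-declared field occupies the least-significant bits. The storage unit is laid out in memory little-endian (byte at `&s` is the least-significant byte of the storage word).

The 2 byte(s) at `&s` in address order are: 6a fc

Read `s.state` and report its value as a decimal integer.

[0]=0x6a [1]=0xfc (little-endian) → word 0xfc6a
ver [0+:3] = (word>>0) & 0x7 = 2
state [3+:3] = (word>>3) & 0x7 = 5  ←
id [6+:1] = (word>>6) & 0x1 = 1
opcode [7+:2] = (word>>7) & 0x3 = 0
flags [9+:4] = (word>>9) & 0xf = 14
seq [13+:3] = (word>>13) & 0x7 = 7

5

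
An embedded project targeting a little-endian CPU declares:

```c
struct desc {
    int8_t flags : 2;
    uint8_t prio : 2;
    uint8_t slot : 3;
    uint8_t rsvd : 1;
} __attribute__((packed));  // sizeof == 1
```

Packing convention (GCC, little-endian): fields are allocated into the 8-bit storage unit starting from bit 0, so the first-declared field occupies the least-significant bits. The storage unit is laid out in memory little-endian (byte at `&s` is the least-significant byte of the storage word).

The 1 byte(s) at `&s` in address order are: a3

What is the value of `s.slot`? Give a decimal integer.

2

[0]=0xa3 (little-endian) → word 0xa3
flags [0+:2] = (word>>0) & 0x3 = 3
prio [2+:2] = (word>>2) & 0x3 = 0
slot [4+:3] = (word>>4) & 0x7 = 2  ←
rsvd [7+:1] = (word>>7) & 0x1 = 1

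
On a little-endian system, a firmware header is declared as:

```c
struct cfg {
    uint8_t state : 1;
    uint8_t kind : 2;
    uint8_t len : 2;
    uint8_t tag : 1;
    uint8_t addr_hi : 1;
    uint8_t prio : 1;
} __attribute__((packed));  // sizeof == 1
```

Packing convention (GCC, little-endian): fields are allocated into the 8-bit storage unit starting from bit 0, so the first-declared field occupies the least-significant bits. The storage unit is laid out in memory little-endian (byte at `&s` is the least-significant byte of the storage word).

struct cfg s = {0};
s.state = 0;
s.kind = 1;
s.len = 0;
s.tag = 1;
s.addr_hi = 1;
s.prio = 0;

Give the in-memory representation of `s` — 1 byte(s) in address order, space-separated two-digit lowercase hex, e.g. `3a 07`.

state:1 = 0 → 0x0 << 0 → word 0x00
kind:2 = 1 → 0x1 << 1 → word 0x02
len:2 = 0 → 0x0 << 3 → word 0x02
tag:1 = 1 → 0x1 << 5 → word 0x22
addr_hi:1 = 1 → 0x1 << 6 → word 0x62
prio:1 = 0 → 0x0 << 7 → word 0x62
word = 0x62 → little-endian bytes:
  [0]=0x62

62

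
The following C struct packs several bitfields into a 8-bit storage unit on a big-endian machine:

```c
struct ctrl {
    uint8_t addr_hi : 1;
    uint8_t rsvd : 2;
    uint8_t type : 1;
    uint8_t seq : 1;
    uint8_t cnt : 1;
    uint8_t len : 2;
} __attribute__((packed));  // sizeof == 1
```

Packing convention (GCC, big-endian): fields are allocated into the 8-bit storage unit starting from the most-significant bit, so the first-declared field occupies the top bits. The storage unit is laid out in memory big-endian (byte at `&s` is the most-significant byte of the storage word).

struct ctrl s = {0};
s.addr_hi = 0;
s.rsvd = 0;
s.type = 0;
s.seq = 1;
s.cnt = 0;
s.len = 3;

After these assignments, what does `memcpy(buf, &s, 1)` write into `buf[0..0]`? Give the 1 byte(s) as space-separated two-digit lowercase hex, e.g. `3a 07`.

0b

addr_hi:1 = 0 → 0x0 << 7 → word 0x00
rsvd:2 = 0 → 0x0 << 5 → word 0x00
type:1 = 0 → 0x0 << 4 → word 0x00
seq:1 = 1 → 0x1 << 3 → word 0x08
cnt:1 = 0 → 0x0 << 2 → word 0x08
len:2 = 3 → 0x3 << 0 → word 0x0b
word = 0x0b → big-endian bytes:
  [0]=0x0b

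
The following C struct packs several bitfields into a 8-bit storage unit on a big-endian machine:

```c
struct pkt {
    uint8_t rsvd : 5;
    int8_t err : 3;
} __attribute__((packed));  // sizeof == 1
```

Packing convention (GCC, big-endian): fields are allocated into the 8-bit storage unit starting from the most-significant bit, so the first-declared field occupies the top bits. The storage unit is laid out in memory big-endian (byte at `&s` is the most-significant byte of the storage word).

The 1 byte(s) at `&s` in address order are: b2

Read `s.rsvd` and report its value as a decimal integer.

[0]=0xb2 (big-endian) → word 0xb2
rsvd [3+:5] = (word>>3) & 0x1f = 22  ←
err [0+:3] = (word>>0) & 0x7 = 2

22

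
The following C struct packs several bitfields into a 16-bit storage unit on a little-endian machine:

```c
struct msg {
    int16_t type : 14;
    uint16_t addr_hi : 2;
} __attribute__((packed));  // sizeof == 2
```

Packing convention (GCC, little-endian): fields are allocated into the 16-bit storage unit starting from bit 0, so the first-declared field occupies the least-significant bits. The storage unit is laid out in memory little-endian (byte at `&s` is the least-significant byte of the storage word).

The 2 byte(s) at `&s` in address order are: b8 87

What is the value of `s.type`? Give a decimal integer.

[0]=0xb8 [1]=0x87 (little-endian) → word 0x87b8
type [0+:14] = (word>>0) & 0x3fff = 1976  ←
addr_hi [14+:2] = (word>>14) & 0x3 = 2
type signed 14b, MSB=0: value = 1976

1976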